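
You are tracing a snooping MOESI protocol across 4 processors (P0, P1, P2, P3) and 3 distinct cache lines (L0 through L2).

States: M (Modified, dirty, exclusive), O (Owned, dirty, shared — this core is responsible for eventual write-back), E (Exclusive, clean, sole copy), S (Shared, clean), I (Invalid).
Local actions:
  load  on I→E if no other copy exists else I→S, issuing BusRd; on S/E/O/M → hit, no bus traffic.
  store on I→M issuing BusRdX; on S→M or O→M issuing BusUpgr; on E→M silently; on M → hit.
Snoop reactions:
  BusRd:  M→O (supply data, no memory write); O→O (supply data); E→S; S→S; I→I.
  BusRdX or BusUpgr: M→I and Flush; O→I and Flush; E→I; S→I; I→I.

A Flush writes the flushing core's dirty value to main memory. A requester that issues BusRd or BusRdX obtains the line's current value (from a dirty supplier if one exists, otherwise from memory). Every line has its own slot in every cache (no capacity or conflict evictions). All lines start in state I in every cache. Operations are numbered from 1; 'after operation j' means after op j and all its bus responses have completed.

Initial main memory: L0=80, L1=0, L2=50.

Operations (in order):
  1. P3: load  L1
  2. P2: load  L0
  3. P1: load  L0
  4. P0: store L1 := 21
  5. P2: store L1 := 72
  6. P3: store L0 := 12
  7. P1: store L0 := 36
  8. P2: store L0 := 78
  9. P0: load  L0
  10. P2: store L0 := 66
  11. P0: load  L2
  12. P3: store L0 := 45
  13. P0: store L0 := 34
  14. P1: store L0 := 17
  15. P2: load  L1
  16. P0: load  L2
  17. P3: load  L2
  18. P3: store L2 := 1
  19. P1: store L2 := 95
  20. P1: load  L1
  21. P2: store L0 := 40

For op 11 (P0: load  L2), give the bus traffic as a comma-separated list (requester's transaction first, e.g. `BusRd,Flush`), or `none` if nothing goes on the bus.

bus = BusRd

[1] P3: load  L1 | P0:I, P1:I, P2:I, P3:E(0) | bus: BusRd
[2] P2: load  L0 | P0:I, P1:I, P2:E(80), P3:I | bus: BusRd
[3] P1: load  L0 | P0:I, P1:S(80), P2:S(80), P3:I | bus: BusRd
[4] P0: store L1 := 21 | P0:M(21), P1:I, P2:I, P3:I | bus: BusRdX
[5] P2: store L1 := 72 | P0:I, P1:I, P2:M(72), P3:I | bus: BusRdX,Flush
[6] P3: store L0 := 12 | P0:I, P1:I, P2:I, P3:M(12) | bus: BusRdX
[7] P1: store L0 := 36 | P0:I, P1:M(36), P2:I, P3:I | bus: BusRdX,Flush
[8] P2: store L0 := 78 | P0:I, P1:I, P2:M(78), P3:I | bus: BusRdX,Flush
[9] P0: load  L0 | P0:S(78), P1:I, P2:O(78), P3:I | bus: BusRd
[10] P2: store L0 := 66 | P0:I, P1:I, P2:M(66), P3:I | bus: BusUpgr
[11] P0: load  L2 | P0:E(50), P1:I, P2:I, P3:I | bus: BusRd
[12] P3: store L0 := 45 | P0:I, P1:I, P2:I, P3:M(45) | bus: BusRdX,Flush
[13] P0: store L0 := 34 | P0:M(34), P1:I, P2:I, P3:I | bus: BusRdX,Flush
[14] P1: store L0 := 17 | P0:I, P1:M(17), P2:I, P3:I | bus: BusRdX,Flush
[15] P2: load  L1 | P0:I, P1:I, P2:M(72), P3:I | bus: none
[16] P0: load  L2 | P0:E(50), P1:I, P2:I, P3:I | bus: none
[17] P3: load  L2 | P0:S(50), P1:I, P2:I, P3:S(50) | bus: BusRd
[18] P3: store L2 := 1 | P0:I, P1:I, P2:I, P3:M(1) | bus: BusUpgr
[19] P1: store L2 := 95 | P0:I, P1:M(95), P2:I, P3:I | bus: BusRdX,Flush
[20] P1: load  L1 | P0:I, P1:S(72), P2:O(72), P3:I | bus: BusRd
[21] P2: store L0 := 40 | P0:I, P1:I, P2:M(40), P3:I | bus: BusRdX,Flush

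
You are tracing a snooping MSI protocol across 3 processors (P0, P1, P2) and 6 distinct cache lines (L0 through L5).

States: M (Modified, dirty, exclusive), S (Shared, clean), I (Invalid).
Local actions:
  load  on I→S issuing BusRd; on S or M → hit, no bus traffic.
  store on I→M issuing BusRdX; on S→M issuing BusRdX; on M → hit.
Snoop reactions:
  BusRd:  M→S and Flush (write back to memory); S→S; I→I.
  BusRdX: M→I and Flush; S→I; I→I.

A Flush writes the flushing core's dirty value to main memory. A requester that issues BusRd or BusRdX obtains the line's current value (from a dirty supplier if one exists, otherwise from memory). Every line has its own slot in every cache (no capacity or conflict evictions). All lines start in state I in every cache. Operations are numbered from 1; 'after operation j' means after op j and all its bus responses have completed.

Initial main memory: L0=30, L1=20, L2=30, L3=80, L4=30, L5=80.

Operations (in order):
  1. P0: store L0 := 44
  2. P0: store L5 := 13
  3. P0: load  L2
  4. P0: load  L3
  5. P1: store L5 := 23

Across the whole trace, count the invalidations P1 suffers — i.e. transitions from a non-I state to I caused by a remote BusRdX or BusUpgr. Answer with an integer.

1. P0: store L0 := 44  bus=[BusRdX]  L0: P0=M P1=I P2=I  mem[L0]=30
2. P0: store L5 := 13  bus=[BusRdX]  L5: P0=M P1=I P2=I  mem[L5]=80
3. P0: load  L2  bus=[BusRd]  L2: P0=S P1=I P2=I  mem[L2]=30
4. P0: load  L3  bus=[BusRd]  L3: P0=S P1=I P2=I  mem[L3]=80
5. P1: store L5 := 23  bus=[BusRdX,Flush]  L5: P0=I P1=M P2=I  mem[L5]=13

invalidations = 0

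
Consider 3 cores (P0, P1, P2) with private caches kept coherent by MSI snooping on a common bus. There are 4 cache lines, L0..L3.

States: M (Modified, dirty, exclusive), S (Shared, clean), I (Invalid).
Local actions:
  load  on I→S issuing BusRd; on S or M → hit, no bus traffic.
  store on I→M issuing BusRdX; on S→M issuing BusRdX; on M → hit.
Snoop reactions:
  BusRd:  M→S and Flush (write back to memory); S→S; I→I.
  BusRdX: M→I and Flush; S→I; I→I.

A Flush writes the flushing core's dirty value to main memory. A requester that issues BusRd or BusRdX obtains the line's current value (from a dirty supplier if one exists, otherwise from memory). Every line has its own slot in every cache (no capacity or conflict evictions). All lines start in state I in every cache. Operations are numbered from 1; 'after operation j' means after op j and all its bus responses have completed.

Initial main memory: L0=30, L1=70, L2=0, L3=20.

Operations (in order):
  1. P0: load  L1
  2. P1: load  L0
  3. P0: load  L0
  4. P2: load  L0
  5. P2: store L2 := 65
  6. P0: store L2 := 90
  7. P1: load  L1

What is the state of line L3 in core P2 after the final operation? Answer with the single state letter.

step 1: P0: load  L1  ⟶  SII  (L1)  txn=BusRd  M[L1]=70
step 2: P1: load  L0  ⟶  ISI  (L0)  txn=BusRd  M[L0]=30
step 3: P0: load  L0  ⟶  SSI  (L0)  txn=BusRd  M[L0]=30
step 4: P2: load  L0  ⟶  SSS  (L0)  txn=BusRd  M[L0]=30
step 5: P2: store L2 := 65  ⟶  IIM  (L2)  txn=BusRdX  M[L2]=0
step 6: P0: store L2 := 90  ⟶  MII  (L2)  txn=BusRdX+Flush  M[L2]=65
step 7: P1: load  L1  ⟶  SSI  (L1)  txn=BusRd  M[L1]=70

state = I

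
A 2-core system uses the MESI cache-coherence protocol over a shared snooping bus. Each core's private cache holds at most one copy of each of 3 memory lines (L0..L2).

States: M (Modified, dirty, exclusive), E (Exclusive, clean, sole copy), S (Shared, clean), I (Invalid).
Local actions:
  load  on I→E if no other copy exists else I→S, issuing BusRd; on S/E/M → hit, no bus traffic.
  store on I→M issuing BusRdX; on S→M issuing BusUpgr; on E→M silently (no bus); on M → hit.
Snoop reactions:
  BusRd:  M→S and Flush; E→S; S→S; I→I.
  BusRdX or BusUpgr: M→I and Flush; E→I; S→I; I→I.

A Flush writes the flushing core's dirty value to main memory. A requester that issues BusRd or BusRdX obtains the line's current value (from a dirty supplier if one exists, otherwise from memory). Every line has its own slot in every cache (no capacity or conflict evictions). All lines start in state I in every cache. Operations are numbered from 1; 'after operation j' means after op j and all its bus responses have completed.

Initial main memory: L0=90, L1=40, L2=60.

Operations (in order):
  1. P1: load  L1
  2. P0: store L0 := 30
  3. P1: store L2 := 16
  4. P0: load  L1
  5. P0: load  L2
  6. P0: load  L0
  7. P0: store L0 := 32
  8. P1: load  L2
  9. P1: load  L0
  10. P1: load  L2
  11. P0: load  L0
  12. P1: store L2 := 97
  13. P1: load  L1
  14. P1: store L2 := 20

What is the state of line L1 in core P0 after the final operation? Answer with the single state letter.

[1] P1: load  L1 | P0:I, P1:E(40) | bus: BusRd
[2] P0: store L0 := 30 | P0:M(30), P1:I | bus: BusRdX
[3] P1: store L2 := 16 | P0:I, P1:M(16) | bus: BusRdX
[4] P0: load  L1 | P0:S(40), P1:S(40) | bus: BusRd
[5] P0: load  L2 | P0:S(16), P1:S(16) | bus: BusRd,Flush
[6] P0: load  L0 | P0:M(30), P1:I | bus: none
[7] P0: store L0 := 32 | P0:M(32), P1:I | bus: none
[8] P1: load  L2 | P0:S(16), P1:S(16) | bus: none
[9] P1: load  L0 | P0:S(32), P1:S(32) | bus: BusRd,Flush
[10] P1: load  L2 | P0:S(16), P1:S(16) | bus: none
[11] P0: load  L0 | P0:S(32), P1:S(32) | bus: none
[12] P1: store L2 := 97 | P0:I, P1:M(97) | bus: BusUpgr
[13] P1: load  L1 | P0:S(40), P1:S(40) | bus: none
[14] P1: store L2 := 20 | P0:I, P1:M(20) | bus: none

state = S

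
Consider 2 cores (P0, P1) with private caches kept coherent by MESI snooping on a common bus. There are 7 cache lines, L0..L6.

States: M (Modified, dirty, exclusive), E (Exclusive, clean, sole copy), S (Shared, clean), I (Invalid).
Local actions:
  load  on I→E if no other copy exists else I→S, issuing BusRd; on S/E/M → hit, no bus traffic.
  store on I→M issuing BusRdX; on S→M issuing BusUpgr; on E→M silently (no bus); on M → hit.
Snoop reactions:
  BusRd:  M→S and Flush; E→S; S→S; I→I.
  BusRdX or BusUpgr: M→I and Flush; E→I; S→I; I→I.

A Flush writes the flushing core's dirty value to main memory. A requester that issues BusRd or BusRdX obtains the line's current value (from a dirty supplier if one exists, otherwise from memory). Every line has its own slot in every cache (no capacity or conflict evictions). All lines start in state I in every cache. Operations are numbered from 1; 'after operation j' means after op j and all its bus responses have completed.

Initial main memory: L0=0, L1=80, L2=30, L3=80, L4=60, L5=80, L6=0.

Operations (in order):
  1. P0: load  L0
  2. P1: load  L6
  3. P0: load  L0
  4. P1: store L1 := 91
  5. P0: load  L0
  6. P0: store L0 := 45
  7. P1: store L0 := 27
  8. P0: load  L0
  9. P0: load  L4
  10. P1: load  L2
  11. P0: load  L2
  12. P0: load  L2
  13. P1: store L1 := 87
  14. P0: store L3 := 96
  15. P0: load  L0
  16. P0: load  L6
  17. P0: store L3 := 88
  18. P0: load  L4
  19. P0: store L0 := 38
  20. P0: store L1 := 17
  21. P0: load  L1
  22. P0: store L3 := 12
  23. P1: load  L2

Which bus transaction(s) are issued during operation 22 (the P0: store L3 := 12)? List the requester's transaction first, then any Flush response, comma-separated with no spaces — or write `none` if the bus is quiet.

[1] P0: load  L0 | P0:E(0), P1:I | bus: BusRd
[2] P1: load  L6 | P0:I, P1:E(0) | bus: BusRd
[3] P0: load  L0 | P0:E(0), P1:I | bus: none
[4] P1: store L1 := 91 | P0:I, P1:M(91) | bus: BusRdX
[5] P0: load  L0 | P0:E(0), P1:I | bus: none
[6] P0: store L0 := 45 | P0:M(45), P1:I | bus: none
[7] P1: store L0 := 27 | P0:I, P1:M(27) | bus: BusRdX,Flush
[8] P0: load  L0 | P0:S(27), P1:S(27) | bus: BusRd,Flush
[9] P0: load  L4 | P0:E(60), P1:I | bus: BusRd
[10] P1: load  L2 | P0:I, P1:E(30) | bus: BusRd
[11] P0: load  L2 | P0:S(30), P1:S(30) | bus: BusRd
[12] P0: load  L2 | P0:S(30), P1:S(30) | bus: none
[13] P1: store L1 := 87 | P0:I, P1:M(87) | bus: none
[14] P0: store L3 := 96 | P0:M(96), P1:I | bus: BusRdX
[15] P0: load  L0 | P0:S(27), P1:S(27) | bus: none
[16] P0: load  L6 | P0:S(0), P1:S(0) | bus: BusRd
[17] P0: store L3 := 88 | P0:M(88), P1:I | bus: none
[18] P0: load  L4 | P0:E(60), P1:I | bus: none
[19] P0: store L0 := 38 | P0:M(38), P1:I | bus: BusUpgr
[20] P0: store L1 := 17 | P0:M(17), P1:I | bus: BusRdX,Flush
[21] P0: load  L1 | P0:M(17), P1:I | bus: none
[22] P0: store L3 := 12 | P0:M(12), P1:I | bus: none
[23] P1: load  L2 | P0:S(30), P1:S(30) | bus: none

bus = none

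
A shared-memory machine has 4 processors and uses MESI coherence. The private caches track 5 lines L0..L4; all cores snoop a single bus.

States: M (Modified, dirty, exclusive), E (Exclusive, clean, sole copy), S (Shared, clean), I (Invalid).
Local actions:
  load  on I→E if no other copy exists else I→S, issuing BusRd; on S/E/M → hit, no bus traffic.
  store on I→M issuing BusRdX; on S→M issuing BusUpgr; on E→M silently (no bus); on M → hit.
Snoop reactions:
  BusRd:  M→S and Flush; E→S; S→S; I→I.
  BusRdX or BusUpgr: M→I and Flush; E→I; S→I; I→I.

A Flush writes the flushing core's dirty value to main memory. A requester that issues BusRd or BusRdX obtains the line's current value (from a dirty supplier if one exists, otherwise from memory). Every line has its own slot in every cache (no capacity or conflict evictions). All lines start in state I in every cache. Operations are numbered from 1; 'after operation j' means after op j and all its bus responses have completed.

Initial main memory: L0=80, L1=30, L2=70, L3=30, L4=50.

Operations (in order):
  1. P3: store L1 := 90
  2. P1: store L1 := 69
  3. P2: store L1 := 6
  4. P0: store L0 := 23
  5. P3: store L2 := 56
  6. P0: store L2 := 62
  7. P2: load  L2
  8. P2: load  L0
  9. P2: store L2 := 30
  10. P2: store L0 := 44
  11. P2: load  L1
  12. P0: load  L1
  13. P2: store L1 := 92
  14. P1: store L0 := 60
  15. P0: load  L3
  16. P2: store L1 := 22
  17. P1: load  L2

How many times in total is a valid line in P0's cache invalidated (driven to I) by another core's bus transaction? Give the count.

  op1 P3: store L1 := 90 → I/I/I/M on L1; bus BusRdX; mem=30
  op2 P1: store L1 := 69 → I/M/I/I on L1; bus BusRdX Flush; mem=90
  op3 P2: store L1 := 6 → I/I/M/I on L1; bus BusRdX Flush; mem=69
  op4 P0: store L0 := 23 → M/I/I/I on L0; bus BusRdX; mem=80
  op5 P3: store L2 := 56 → I/I/I/M on L2; bus BusRdX; mem=70
  op6 P0: store L2 := 62 → M/I/I/I on L2; bus BusRdX Flush; mem=56
  op7 P2: load  L2 → S/I/S/I on L2; bus BusRd Flush; mem=62
  op8 P2: load  L0 → S/I/S/I on L0; bus BusRd Flush; mem=23
  op9 P2: store L2 := 30 → I/I/M/I on L2; bus BusUpgr; mem=62
  op10 P2: store L0 := 44 → I/I/M/I on L0; bus BusUpgr; mem=23
  op11 P2: load  L1 → I/I/M/I on L1; bus (none); mem=69
  op12 P0: load  L1 → S/I/S/I on L1; bus BusRd Flush; mem=6
  op13 P2: store L1 := 92 → I/I/M/I on L1; bus BusUpgr; mem=6
  op14 P1: store L0 := 60 → I/M/I/I on L0; bus BusRdX Flush; mem=44
  op15 P0: load  L3 → E/I/I/I on L3; bus BusRd; mem=30
  op16 P2: store L1 := 22 → I/I/M/I on L1; bus (none); mem=6
  op17 P1: load  L2 → I/S/S/I on L2; bus BusRd Flush; mem=30

invalidations = 3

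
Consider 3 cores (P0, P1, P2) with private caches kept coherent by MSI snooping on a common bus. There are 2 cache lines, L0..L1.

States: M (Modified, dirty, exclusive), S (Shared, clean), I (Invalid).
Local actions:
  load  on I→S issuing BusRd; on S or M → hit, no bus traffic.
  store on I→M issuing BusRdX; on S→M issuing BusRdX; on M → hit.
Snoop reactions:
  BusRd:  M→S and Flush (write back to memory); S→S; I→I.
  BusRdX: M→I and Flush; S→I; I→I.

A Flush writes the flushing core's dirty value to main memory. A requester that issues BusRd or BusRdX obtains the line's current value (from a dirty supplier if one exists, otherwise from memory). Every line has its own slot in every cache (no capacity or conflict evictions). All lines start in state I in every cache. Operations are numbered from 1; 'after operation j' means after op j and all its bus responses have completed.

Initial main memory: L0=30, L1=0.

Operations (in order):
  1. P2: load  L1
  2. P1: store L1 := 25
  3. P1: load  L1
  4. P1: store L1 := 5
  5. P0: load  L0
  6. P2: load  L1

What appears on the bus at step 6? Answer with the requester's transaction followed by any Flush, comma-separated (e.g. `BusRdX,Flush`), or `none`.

[1] P2: load  L1 | P0:I, P1:I, P2:S(0) | bus: BusRd
[2] P1: store L1 := 25 | P0:I, P1:M(25), P2:I | bus: BusRdX
[3] P1: load  L1 | P0:I, P1:M(25), P2:I | bus: none
[4] P1: store L1 := 5 | P0:I, P1:M(5), P2:I | bus: none
[5] P0: load  L0 | P0:S(30), P1:I, P2:I | bus: BusRd
[6] P2: load  L1 | P0:I, P1:S(5), P2:S(5) | bus: BusRd,Flush

bus = BusRd,Flush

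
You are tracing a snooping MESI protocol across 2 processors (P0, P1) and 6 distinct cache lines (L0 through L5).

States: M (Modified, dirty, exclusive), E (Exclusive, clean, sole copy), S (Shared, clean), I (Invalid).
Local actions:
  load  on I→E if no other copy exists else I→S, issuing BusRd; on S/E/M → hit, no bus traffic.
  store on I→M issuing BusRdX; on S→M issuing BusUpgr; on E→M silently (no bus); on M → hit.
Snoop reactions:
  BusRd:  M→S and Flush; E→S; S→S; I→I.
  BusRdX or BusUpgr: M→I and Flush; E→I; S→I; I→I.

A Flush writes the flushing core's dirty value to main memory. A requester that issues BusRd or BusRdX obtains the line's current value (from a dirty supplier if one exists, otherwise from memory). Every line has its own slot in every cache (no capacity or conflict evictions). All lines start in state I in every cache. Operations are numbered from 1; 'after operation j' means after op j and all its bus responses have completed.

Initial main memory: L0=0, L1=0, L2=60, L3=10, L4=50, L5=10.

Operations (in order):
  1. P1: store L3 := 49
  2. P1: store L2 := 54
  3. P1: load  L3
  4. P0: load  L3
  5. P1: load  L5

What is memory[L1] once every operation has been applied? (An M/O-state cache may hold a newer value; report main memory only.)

memory[L1] = 0

  op1 P1: store L3 := 49 → I/M on L3; bus BusRdX; mem=10
  op2 P1: store L2 := 54 → I/M on L2; bus BusRdX; mem=60
  op3 P1: load  L3 → I/M on L3; bus (none); mem=10
  op4 P0: load  L3 → S/S on L3; bus BusRd Flush; mem=49
  op5 P1: load  L5 → I/E on L5; bus BusRd; mem=10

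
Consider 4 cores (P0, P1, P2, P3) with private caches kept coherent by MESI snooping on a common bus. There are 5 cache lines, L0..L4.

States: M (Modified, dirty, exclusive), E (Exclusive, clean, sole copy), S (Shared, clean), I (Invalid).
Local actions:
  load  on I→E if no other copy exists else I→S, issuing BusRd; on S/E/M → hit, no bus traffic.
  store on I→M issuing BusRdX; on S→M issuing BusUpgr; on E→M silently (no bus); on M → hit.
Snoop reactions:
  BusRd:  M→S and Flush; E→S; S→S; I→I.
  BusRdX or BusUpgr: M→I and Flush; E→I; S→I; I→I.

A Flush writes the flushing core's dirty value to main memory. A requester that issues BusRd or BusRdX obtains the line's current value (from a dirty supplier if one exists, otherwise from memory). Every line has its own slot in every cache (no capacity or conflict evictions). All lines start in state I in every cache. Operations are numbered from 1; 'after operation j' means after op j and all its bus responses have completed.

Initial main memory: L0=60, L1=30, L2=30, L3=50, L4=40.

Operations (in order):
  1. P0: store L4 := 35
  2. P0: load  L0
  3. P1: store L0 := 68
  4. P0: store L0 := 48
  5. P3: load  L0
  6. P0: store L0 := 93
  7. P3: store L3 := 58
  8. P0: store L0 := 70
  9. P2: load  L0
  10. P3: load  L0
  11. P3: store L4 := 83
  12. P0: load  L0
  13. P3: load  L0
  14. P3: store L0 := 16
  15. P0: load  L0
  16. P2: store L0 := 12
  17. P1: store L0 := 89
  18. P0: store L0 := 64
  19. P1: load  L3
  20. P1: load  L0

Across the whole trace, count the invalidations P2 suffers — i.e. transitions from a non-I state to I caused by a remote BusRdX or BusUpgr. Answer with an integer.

invalidations = 2

[1] P0: store L4 := 35 | P0:M(35), P1:I, P2:I, P3:I | bus: BusRdX
[2] P0: load  L0 | P0:E(60), P1:I, P2:I, P3:I | bus: BusRd
[3] P1: store L0 := 68 | P0:I, P1:M(68), P2:I, P3:I | bus: BusRdX
[4] P0: store L0 := 48 | P0:M(48), P1:I, P2:I, P3:I | bus: BusRdX,Flush
[5] P3: load  L0 | P0:S(48), P1:I, P2:I, P3:S(48) | bus: BusRd,Flush
[6] P0: store L0 := 93 | P0:M(93), P1:I, P2:I, P3:I | bus: BusUpgr
[7] P3: store L3 := 58 | P0:I, P1:I, P2:I, P3:M(58) | bus: BusRdX
[8] P0: store L0 := 70 | P0:M(70), P1:I, P2:I, P3:I | bus: none
[9] P2: load  L0 | P0:S(70), P1:I, P2:S(70), P3:I | bus: BusRd,Flush
[10] P3: load  L0 | P0:S(70), P1:I, P2:S(70), P3:S(70) | bus: BusRd
[11] P3: store L4 := 83 | P0:I, P1:I, P2:I, P3:M(83) | bus: BusRdX,Flush
[12] P0: load  L0 | P0:S(70), P1:I, P2:S(70), P3:S(70) | bus: none
[13] P3: load  L0 | P0:S(70), P1:I, P2:S(70), P3:S(70) | bus: none
[14] P3: store L0 := 16 | P0:I, P1:I, P2:I, P3:M(16) | bus: BusUpgr
[15] P0: load  L0 | P0:S(16), P1:I, P2:I, P3:S(16) | bus: BusRd,Flush
[16] P2: store L0 := 12 | P0:I, P1:I, P2:M(12), P3:I | bus: BusRdX
[17] P1: store L0 := 89 | P0:I, P1:M(89), P2:I, P3:I | bus: BusRdX,Flush
[18] P0: store L0 := 64 | P0:M(64), P1:I, P2:I, P3:I | bus: BusRdX,Flush
[19] P1: load  L3 | P0:I, P1:S(58), P2:I, P3:S(58) | bus: BusRd,Flush
[20] P1: load  L0 | P0:S(64), P1:S(64), P2:I, P3:I | bus: BusRd,Flush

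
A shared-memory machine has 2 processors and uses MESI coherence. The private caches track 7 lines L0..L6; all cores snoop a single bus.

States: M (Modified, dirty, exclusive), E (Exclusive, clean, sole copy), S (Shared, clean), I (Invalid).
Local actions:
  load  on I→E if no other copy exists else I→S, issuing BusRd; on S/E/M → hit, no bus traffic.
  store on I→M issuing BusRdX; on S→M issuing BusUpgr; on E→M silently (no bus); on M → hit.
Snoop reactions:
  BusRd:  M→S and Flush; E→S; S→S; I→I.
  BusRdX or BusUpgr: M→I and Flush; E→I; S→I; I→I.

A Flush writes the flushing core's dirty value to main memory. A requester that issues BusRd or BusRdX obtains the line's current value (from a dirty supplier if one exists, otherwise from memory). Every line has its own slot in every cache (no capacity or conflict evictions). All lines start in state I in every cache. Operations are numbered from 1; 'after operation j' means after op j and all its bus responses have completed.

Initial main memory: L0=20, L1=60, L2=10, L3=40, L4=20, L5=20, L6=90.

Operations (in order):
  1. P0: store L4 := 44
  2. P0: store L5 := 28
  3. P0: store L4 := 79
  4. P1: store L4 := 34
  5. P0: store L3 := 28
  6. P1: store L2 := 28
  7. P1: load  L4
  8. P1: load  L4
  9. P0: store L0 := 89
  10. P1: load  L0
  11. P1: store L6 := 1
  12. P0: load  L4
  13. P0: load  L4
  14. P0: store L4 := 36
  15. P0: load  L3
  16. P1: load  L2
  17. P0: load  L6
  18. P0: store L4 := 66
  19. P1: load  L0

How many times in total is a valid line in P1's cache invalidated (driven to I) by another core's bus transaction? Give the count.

  op1 P0: store L4 := 44 → M/I on L4; bus BusRdX; mem=20
  op2 P0: store L5 := 28 → M/I on L5; bus BusRdX; mem=20
  op3 P0: store L4 := 79 → M/I on L4; bus (none); mem=20
  op4 P1: store L4 := 34 → I/M on L4; bus BusRdX Flush; mem=79
  op5 P0: store L3 := 28 → M/I on L3; bus BusRdX; mem=40
  op6 P1: store L2 := 28 → I/M on L2; bus BusRdX; mem=10
  op7 P1: load  L4 → I/M on L4; bus (none); mem=79
  op8 P1: load  L4 → I/M on L4; bus (none); mem=79
  op9 P0: store L0 := 89 → M/I on L0; bus BusRdX; mem=20
  op10 P1: load  L0 → S/S on L0; bus BusRd Flush; mem=89
  op11 P1: store L6 := 1 → I/M on L6; bus BusRdX; mem=90
  op12 P0: load  L4 → S/S on L4; bus BusRd Flush; mem=34
  op13 P0: load  L4 → S/S on L4; bus (none); mem=34
  op14 P0: store L4 := 36 → M/I on L4; bus BusUpgr; mem=34
  op15 P0: load  L3 → M/I on L3; bus (none); mem=40
  op16 P1: load  L2 → I/M on L2; bus (none); mem=10
  op17 P0: load  L6 → S/S on L6; bus BusRd Flush; mem=1
  op18 P0: store L4 := 66 → M/I on L4; bus (none); mem=34
  op19 P1: load  L0 → S/S on L0; bus (none); mem=89

invalidations = 1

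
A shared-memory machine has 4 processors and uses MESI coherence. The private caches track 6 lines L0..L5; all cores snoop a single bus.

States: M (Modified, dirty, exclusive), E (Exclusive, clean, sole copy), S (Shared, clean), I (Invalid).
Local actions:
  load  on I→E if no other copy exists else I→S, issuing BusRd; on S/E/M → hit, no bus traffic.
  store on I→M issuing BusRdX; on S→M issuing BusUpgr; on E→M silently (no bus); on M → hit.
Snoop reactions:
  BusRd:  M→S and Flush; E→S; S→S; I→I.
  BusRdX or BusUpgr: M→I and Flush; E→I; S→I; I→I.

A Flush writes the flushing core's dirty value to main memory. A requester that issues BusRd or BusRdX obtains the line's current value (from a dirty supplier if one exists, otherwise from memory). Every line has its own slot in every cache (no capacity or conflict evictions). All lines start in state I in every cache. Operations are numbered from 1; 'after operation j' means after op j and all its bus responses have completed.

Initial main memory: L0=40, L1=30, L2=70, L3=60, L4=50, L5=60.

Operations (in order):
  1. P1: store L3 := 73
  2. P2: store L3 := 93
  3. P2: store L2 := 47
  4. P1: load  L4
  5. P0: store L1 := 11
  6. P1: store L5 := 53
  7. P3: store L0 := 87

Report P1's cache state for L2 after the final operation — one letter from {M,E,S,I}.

state = I

step 1: P1: store L3 := 73  ⟶  IMII  (L3)  txn=BusRdX  M[L3]=60
step 2: P2: store L3 := 93  ⟶  IIMI  (L3)  txn=BusRdX+Flush  M[L3]=73
step 3: P2: store L2 := 47  ⟶  IIMI  (L2)  txn=BusRdX  M[L2]=70
step 4: P1: load  L4  ⟶  IEII  (L4)  txn=BusRd  M[L4]=50
step 5: P0: store L1 := 11  ⟶  MIII  (L1)  txn=BusRdX  M[L1]=30
step 6: P1: store L5 := 53  ⟶  IMII  (L5)  txn=BusRdX  M[L5]=60
step 7: P3: store L0 := 87  ⟶  IIIM  (L0)  txn=BusRdX  M[L0]=40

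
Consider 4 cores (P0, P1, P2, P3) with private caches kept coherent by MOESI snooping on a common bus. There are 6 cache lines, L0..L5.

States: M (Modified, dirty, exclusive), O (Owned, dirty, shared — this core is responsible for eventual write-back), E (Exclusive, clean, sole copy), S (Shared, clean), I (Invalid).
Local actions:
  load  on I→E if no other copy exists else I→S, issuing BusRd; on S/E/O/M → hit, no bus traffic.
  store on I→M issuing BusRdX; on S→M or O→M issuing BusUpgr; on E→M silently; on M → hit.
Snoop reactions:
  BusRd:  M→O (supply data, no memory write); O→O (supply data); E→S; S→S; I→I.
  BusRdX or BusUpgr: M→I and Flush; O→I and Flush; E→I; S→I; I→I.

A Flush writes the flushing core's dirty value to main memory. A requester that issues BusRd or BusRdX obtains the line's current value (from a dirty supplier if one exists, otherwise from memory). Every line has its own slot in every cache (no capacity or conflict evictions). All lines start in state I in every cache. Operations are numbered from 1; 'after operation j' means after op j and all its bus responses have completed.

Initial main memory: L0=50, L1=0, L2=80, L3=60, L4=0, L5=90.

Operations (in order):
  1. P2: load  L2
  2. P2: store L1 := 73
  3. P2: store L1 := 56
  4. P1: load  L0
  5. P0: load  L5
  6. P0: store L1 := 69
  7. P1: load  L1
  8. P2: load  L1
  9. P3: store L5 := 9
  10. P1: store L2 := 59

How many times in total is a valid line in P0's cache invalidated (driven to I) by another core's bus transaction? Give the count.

invalidations = 1

step 1: P2: load  L2  ⟶  IIEI  (L2)  txn=BusRd  M[L2]=80
step 2: P2: store L1 := 73  ⟶  IIMI  (L1)  txn=BusRdX  M[L1]=0
step 3: P2: store L1 := 56  ⟶  IIMI  (L1)  txn=∅  M[L1]=0
step 4: P1: load  L0  ⟶  IEII  (L0)  txn=BusRd  M[L0]=50
step 5: P0: load  L5  ⟶  EIII  (L5)  txn=BusRd  M[L5]=90
step 6: P0: store L1 := 69  ⟶  MIII  (L1)  txn=BusRdX+Flush  M[L1]=56
step 7: P1: load  L1  ⟶  OSII  (L1)  txn=BusRd  M[L1]=56
step 8: P2: load  L1  ⟶  OSSI  (L1)  txn=BusRd  M[L1]=56
step 9: P3: store L5 := 9  ⟶  IIIM  (L5)  txn=BusRdX  M[L5]=90
step 10: P1: store L2 := 59  ⟶  IMII  (L2)  txn=BusRdX  M[L2]=80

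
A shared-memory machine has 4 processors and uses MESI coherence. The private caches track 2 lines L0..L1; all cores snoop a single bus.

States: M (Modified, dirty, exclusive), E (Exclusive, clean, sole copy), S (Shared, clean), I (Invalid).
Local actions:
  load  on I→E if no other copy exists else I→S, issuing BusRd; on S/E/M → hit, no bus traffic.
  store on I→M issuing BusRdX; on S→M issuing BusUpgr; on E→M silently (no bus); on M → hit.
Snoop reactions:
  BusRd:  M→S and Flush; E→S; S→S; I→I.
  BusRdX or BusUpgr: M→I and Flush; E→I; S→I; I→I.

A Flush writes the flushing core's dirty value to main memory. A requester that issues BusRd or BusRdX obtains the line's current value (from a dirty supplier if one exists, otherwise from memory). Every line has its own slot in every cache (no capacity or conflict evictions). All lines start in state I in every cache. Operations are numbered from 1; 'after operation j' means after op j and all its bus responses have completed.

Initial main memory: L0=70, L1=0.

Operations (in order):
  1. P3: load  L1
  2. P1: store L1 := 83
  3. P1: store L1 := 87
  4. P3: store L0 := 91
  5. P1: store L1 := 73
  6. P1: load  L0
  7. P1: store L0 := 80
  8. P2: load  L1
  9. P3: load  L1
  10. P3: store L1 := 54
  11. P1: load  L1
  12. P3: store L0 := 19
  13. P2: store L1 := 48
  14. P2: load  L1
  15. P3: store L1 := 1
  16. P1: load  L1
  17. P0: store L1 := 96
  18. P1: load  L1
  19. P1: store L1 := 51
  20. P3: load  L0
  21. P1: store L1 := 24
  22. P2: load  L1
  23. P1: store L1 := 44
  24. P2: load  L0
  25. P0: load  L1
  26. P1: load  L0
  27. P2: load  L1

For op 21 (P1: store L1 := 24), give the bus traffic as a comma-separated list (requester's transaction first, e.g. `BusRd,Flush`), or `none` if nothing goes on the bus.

  op1 P3: load  L1 → I/I/I/E on L1; bus BusRd; mem=0
  op2 P1: store L1 := 83 → I/M/I/I on L1; bus BusRdX; mem=0
  op3 P1: store L1 := 87 → I/M/I/I on L1; bus (none); mem=0
  op4 P3: store L0 := 91 → I/I/I/M on L0; bus BusRdX; mem=70
  op5 P1: store L1 := 73 → I/M/I/I on L1; bus (none); mem=0
  op6 P1: load  L0 → I/S/I/S on L0; bus BusRd Flush; mem=91
  op7 P1: store L0 := 80 → I/M/I/I on L0; bus BusUpgr; mem=91
  op8 P2: load  L1 → I/S/S/I on L1; bus BusRd Flush; mem=73
  op9 P3: load  L1 → I/S/S/S on L1; bus BusRd; mem=73
  op10 P3: store L1 := 54 → I/I/I/M on L1; bus BusUpgr; mem=73
  op11 P1: load  L1 → I/S/I/S on L1; bus BusRd Flush; mem=54
  op12 P3: store L0 := 19 → I/I/I/M on L0; bus BusRdX Flush; mem=80
  op13 P2: store L1 := 48 → I/I/M/I on L1; bus BusRdX; mem=54
  op14 P2: load  L1 → I/I/M/I on L1; bus (none); mem=54
  op15 P3: store L1 := 1 → I/I/I/M on L1; bus BusRdX Flush; mem=48
  op16 P1: load  L1 → I/S/I/S on L1; bus BusRd Flush; mem=1
  op17 P0: store L1 := 96 → M/I/I/I on L1; bus BusRdX; mem=1
  op18 P1: load  L1 → S/S/I/I on L1; bus BusRd Flush; mem=96
  op19 P1: store L1 := 51 → I/M/I/I on L1; bus BusUpgr; mem=96
  op20 P3: load  L0 → I/I/I/M on L0; bus (none); mem=80
  op21 P1: store L1 := 24 → I/M/I/I on L1; bus (none); mem=96
  op22 P2: load  L1 → I/S/S/I on L1; bus BusRd Flush; mem=24
  op23 P1: store L1 := 44 → I/M/I/I on L1; bus BusUpgr; mem=24
  op24 P2: load  L0 → I/I/S/S on L0; bus BusRd Flush; mem=19
  op25 P0: load  L1 → S/S/I/I on L1; bus BusRd Flush; mem=44
  op26 P1: load  L0 → I/S/S/S on L0; bus BusRd; mem=19
  op27 P2: load  L1 → S/S/S/I on L1; bus BusRd; mem=44

bus = none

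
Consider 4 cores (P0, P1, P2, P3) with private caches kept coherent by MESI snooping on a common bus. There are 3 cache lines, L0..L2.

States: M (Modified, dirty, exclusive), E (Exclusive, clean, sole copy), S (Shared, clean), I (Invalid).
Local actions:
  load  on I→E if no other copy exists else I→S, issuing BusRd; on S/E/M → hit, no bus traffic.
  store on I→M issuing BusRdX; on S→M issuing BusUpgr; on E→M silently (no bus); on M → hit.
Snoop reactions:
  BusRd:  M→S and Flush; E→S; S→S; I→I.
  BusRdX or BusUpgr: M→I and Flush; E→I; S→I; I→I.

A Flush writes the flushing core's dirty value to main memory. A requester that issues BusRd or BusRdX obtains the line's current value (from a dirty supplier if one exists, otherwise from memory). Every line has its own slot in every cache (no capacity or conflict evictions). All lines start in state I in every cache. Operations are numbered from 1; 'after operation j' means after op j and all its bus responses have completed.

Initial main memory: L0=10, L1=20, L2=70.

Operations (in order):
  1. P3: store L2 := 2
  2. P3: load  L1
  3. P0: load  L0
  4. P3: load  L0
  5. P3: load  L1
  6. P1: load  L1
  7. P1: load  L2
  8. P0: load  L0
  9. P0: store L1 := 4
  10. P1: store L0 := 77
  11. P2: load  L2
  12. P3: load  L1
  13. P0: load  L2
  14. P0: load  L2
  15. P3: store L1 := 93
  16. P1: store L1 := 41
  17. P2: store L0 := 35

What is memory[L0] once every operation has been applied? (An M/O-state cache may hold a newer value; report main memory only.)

step 1: P3: store L2 := 2  ⟶  IIIM  (L2)  txn=BusRdX  M[L2]=70
step 2: P3: load  L1  ⟶  IIIE  (L1)  txn=BusRd  M[L1]=20
step 3: P0: load  L0  ⟶  EIII  (L0)  txn=BusRd  M[L0]=10
step 4: P3: load  L0  ⟶  SIIS  (L0)  txn=BusRd  M[L0]=10
step 5: P3: load  L1  ⟶  IIIE  (L1)  txn=∅  M[L1]=20
step 6: P1: load  L1  ⟶  ISIS  (L1)  txn=BusRd  M[L1]=20
step 7: P1: load  L2  ⟶  ISIS  (L2)  txn=BusRd+Flush  M[L2]=2
step 8: P0: load  L0  ⟶  SIIS  (L0)  txn=∅  M[L0]=10
step 9: P0: store L1 := 4  ⟶  MIII  (L1)  txn=BusRdX  M[L1]=20
step 10: P1: store L0 := 77  ⟶  IMII  (L0)  txn=BusRdX  M[L0]=10
step 11: P2: load  L2  ⟶  ISSS  (L2)  txn=BusRd  M[L2]=2
step 12: P3: load  L1  ⟶  SIIS  (L1)  txn=BusRd+Flush  M[L1]=4
step 13: P0: load  L2  ⟶  SSSS  (L2)  txn=BusRd  M[L2]=2
step 14: P0: load  L2  ⟶  SSSS  (L2)  txn=∅  M[L2]=2
step 15: P3: store L1 := 93  ⟶  IIIM  (L1)  txn=BusUpgr  M[L1]=4
step 16: P1: store L1 := 41  ⟶  IMII  (L1)  txn=BusRdX+Flush  M[L1]=93
step 17: P2: store L0 := 35  ⟶  IIMI  (L0)  txn=BusRdX+Flush  M[L0]=77

memory[L0] = 77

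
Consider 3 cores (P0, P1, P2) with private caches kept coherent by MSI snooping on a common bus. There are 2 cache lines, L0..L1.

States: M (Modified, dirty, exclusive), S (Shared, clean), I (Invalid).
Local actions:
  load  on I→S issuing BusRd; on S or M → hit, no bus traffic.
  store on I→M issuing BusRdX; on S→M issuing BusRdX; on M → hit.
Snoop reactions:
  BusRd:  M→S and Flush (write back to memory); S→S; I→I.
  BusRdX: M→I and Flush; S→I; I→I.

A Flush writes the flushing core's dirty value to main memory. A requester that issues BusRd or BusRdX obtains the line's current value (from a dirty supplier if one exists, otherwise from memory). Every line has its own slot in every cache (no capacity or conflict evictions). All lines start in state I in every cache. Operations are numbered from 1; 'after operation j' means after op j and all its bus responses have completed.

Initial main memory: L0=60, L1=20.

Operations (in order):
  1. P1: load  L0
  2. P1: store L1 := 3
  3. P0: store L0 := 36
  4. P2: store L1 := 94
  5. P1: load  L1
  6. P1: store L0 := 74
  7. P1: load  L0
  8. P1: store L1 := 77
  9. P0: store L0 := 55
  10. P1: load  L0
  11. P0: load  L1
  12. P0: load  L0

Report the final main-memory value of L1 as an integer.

  op1 P1: load  L0 → I/S/I on L0; bus BusRd; mem=60
  op2 P1: store L1 := 3 → I/M/I on L1; bus BusRdX; mem=20
  op3 P0: store L0 := 36 → M/I/I on L0; bus BusRdX; mem=60
  op4 P2: store L1 := 94 → I/I/M on L1; bus BusRdX Flush; mem=3
  op5 P1: load  L1 → I/S/S on L1; bus BusRd Flush; mem=94
  op6 P1: store L0 := 74 → I/M/I on L0; bus BusRdX Flush; mem=36
  op7 P1: load  L0 → I/M/I on L0; bus (none); mem=36
  op8 P1: store L1 := 77 → I/M/I on L1; bus BusRdX; mem=94
  op9 P0: store L0 := 55 → M/I/I on L0; bus BusRdX Flush; mem=74
  op10 P1: load  L0 → S/S/I on L0; bus BusRd Flush; mem=55
  op11 P0: load  L1 → S/S/I on L1; bus BusRd Flush; mem=77
  op12 P0: load  L0 → S/S/I on L0; bus (none); mem=55

memory[L1] = 77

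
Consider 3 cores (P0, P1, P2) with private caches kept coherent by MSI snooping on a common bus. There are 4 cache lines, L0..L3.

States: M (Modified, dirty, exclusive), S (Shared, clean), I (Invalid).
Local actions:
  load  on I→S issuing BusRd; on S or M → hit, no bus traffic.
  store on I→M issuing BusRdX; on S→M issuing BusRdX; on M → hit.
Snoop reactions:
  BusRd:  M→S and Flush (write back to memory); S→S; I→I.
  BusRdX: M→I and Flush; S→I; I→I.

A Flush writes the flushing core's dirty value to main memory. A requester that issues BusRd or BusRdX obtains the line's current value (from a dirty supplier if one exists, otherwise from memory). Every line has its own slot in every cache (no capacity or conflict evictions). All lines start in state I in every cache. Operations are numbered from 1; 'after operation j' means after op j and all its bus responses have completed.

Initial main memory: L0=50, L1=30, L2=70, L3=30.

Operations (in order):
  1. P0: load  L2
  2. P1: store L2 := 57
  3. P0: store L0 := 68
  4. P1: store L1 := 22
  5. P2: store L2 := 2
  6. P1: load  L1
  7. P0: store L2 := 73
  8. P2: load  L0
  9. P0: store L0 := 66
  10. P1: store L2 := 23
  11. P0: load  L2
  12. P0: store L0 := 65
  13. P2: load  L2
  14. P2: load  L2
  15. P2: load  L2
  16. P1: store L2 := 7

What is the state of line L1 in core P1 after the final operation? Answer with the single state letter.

[1] P0: load  L2 | P0:S(70), P1:I, P2:I | bus: BusRd
[2] P1: store L2 := 57 | P0:I, P1:M(57), P2:I | bus: BusRdX
[3] P0: store L0 := 68 | P0:M(68), P1:I, P2:I | bus: BusRdX
[4] P1: store L1 := 22 | P0:I, P1:M(22), P2:I | bus: BusRdX
[5] P2: store L2 := 2 | P0:I, P1:I, P2:M(2) | bus: BusRdX,Flush
[6] P1: load  L1 | P0:I, P1:M(22), P2:I | bus: none
[7] P0: store L2 := 73 | P0:M(73), P1:I, P2:I | bus: BusRdX,Flush
[8] P2: load  L0 | P0:S(68), P1:I, P2:S(68) | bus: BusRd,Flush
[9] P0: store L0 := 66 | P0:M(66), P1:I, P2:I | bus: BusRdX
[10] P1: store L2 := 23 | P0:I, P1:M(23), P2:I | bus: BusRdX,Flush
[11] P0: load  L2 | P0:S(23), P1:S(23), P2:I | bus: BusRd,Flush
[12] P0: store L0 := 65 | P0:M(65), P1:I, P2:I | bus: none
[13] P2: load  L2 | P0:S(23), P1:S(23), P2:S(23) | bus: BusRd
[14] P2: load  L2 | P0:S(23), P1:S(23), P2:S(23) | bus: none
[15] P2: load  L2 | P0:S(23), P1:S(23), P2:S(23) | bus: none
[16] P1: store L2 := 7 | P0:I, P1:M(7), P2:I | bus: BusRdX

state = M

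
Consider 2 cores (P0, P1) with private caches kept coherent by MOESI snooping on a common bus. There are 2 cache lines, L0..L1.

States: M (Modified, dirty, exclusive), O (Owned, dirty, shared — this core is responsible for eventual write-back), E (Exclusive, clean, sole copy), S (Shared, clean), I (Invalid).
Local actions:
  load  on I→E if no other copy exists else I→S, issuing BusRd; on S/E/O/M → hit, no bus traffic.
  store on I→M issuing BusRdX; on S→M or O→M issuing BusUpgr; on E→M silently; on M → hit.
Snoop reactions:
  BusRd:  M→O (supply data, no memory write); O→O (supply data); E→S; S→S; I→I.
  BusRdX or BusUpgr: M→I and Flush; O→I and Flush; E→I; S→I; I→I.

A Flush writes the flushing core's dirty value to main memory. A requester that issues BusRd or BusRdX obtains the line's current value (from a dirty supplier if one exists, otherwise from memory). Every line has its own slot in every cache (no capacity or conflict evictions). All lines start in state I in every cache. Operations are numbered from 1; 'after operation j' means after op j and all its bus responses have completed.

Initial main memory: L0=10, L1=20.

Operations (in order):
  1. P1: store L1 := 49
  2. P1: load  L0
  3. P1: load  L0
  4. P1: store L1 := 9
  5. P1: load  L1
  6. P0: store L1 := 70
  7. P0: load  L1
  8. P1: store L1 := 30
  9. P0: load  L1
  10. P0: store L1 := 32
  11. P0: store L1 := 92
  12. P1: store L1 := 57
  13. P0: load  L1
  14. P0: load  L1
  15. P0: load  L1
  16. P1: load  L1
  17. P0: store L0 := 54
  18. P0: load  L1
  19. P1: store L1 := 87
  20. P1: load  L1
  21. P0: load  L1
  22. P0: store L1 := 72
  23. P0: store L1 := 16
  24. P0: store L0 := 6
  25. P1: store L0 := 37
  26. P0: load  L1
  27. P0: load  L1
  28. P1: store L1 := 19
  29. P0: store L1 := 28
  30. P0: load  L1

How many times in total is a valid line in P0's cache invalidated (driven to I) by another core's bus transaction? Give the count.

invalidations = 5

  op1 P1: store L1 := 49 → I/M on L1; bus BusRdX; mem=20
  op2 P1: load  L0 → I/E on L0; bus BusRd; mem=10
  op3 P1: load  L0 → I/E on L0; bus (none); mem=10
  op4 P1: store L1 := 9 → I/M on L1; bus (none); mem=20
  op5 P1: load  L1 → I/M on L1; bus (none); mem=20
  op6 P0: store L1 := 70 → M/I on L1; bus BusRdX Flush; mem=9
  op7 P0: load  L1 → M/I on L1; bus (none); mem=9
  op8 P1: store L1 := 30 → I/M on L1; bus BusRdX Flush; mem=70
  op9 P0: load  L1 → S/O on L1; bus BusRd; mem=70
  op10 P0: store L1 := 32 → M/I on L1; bus BusUpgr Flush; mem=30
  op11 P0: store L1 := 92 → M/I on L1; bus (none); mem=30
  op12 P1: store L1 := 57 → I/M on L1; bus BusRdX Flush; mem=92
  op13 P0: load  L1 → S/O on L1; bus BusRd; mem=92
  op14 P0: load  L1 → S/O on L1; bus (none); mem=92
  op15 P0: load  L1 → S/O on L1; bus (none); mem=92
  op16 P1: load  L1 → S/O on L1; bus (none); mem=92
  op17 P0: store L0 := 54 → M/I on L0; bus BusRdX; mem=10
  op18 P0: load  L1 → S/O on L1; bus (none); mem=92
  op19 P1: store L1 := 87 → I/M on L1; bus BusUpgr; mem=92
  op20 P1: load  L1 → I/M on L1; bus (none); mem=92
  op21 P0: load  L1 → S/O on L1; bus BusRd; mem=92
  op22 P0: store L1 := 72 → M/I on L1; bus BusUpgr Flush; mem=87
  op23 P0: store L1 := 16 → M/I on L1; bus (none); mem=87
  op24 P0: store L0 := 6 → M/I on L0; bus (none); mem=10
  op25 P1: store L0 := 37 → I/M on L0; bus BusRdX Flush; mem=6
  op26 P0: load  L1 → M/I on L1; bus (none); mem=87
  op27 P0: load  L1 → M/I on L1; bus (none); mem=87
  op28 P1: store L1 := 19 → I/M on L1; bus BusRdX Flush; mem=16
  op29 P0: store L1 := 28 → M/I on L1; bus BusRdX Flush; mem=19
  op30 P0: load  L1 → M/I on L1; bus (none); mem=19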